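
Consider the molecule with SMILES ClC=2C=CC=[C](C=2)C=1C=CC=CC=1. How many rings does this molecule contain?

2

In SMILES, each pair of matching ring-closure digits denotes one ring-closing bond; the number of such bonds equals the number of independent rings.
Ring-closure bonds here: 2.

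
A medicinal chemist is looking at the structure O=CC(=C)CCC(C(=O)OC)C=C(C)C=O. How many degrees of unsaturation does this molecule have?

Molecular formula: C12H16O4.
DoU = (2C + 2 + N − H − X) / 2, where X is the halogen count and O/S are ignored.
    = (2·12 + 2 + 0 − 16 − 0) / 2 = 10 / 2 = 5.

5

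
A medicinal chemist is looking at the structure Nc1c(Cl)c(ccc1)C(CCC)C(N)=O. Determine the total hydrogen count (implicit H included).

15

Walk through each heavy atom and fill implicit hydrogens from standard valence (C 4, N 3, O 2, S 2, halogen 1); for lowercase aromatic atoms, an aromatic c carries 1 H when it has two neighbours and 0 H with three, and aromatic n carries 0 H:
  atom 1: N, bond orders sum to 1 (valence 3) → 2 H
  atom 2: aromatic c, 3 neighbours → 0 H
  atom 3: aromatic c, 3 neighbours → 0 H
  atom 4: Cl (halogen, monovalent) → 0 H
  atom 5: aromatic c, 3 neighbours → 0 H
  atom 6: aromatic c, 2 neighbours → 1 H
  atom 7: aromatic c, 2 neighbours → 1 H
  atom 8: aromatic c, 2 neighbours → 1 H
  atom 9: C, bond orders sum to 3 (valence 4) → 1 H
  atom 10: C, bond orders sum to 2 (valence 4) → 2 H
  atom 11: C, bond orders sum to 2 (valence 4) → 2 H
  atom 12: C, bond orders sum to 1 (valence 4) → 3 H
  atom 13: C, bond orders sum to 4 (valence 4) → 0 H
  atom 14: N, bond orders sum to 1 (valence 3) → 2 H
  atom 15: O, bond orders sum to 2 (valence 2) → 0 H
Total hydrogens: 15.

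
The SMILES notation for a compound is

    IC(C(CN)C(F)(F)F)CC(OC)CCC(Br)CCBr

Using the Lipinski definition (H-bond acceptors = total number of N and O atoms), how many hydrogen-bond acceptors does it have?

2

N atoms: 1; O atoms: 1.
Lipinski HBA = 1 + 1 = 2.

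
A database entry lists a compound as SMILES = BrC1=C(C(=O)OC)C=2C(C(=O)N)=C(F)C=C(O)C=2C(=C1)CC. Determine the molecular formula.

Walk through each heavy atom and fill implicit hydrogens from standard valence (C 4, N 3, O 2, S 2, halogen 1):
  atom 1: Br (halogen, monovalent) → 0 H
  atom 2: C, bond orders sum to 4 (valence 4) → 0 H
  atom 3: C, bond orders sum to 4 (valence 4) → 0 H
  atom 4: C, bond orders sum to 4 (valence 4) → 0 H
  atom 5: O, bond orders sum to 2 (valence 2) → 0 H
  atom 6: O, bond orders sum to 2 (valence 2) → 0 H
  atom 7: C, bond orders sum to 1 (valence 4) → 3 H
  atom 8: C, bond orders sum to 4 (valence 4) → 0 H
  atom 9: C, bond orders sum to 4 (valence 4) → 0 H
  atom 10: C, bond orders sum to 4 (valence 4) → 0 H
  atom 11: O, bond orders sum to 2 (valence 2) → 0 H
  atom 12: N, bond orders sum to 1 (valence 3) → 2 H
  atom 13: C, bond orders sum to 4 (valence 4) → 0 H
  atom 14: F (halogen, monovalent) → 0 H
  atom 15: C, bond orders sum to 3 (valence 4) → 1 H
  atom 16: C, bond orders sum to 4 (valence 4) → 0 H
  atom 17: O, bond orders sum to 1 (valence 2) → 1 H
  atom 18: C, bond orders sum to 4 (valence 4) → 0 H
  atom 19: C, bond orders sum to 4 (valence 4) → 0 H
  atom 20: C, bond orders sum to 3 (valence 4) → 1 H
  atom 21: C, bond orders sum to 2 (valence 4) → 2 H
  atom 22: C, bond orders sum to 1 (valence 4) → 3 H
Totals → C:15, H:13, Br:1, F:1, N:1, O:4.
In Hill order: C15H13BrFNO4.

C15H13BrFNO4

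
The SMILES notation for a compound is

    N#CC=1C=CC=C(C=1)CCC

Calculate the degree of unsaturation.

Molecular formula: C10H11N.
DoU = (2C + 2 + N − H − X) / 2, where X is the halogen count and O/S are ignored.
    = (2·10 + 2 + 1 − 11 − 0) / 2 = 12 / 2 = 6.

6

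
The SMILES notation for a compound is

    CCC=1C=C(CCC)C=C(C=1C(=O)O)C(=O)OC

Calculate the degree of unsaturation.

Molecular formula: C14H18O4.
DoU = (2C + 2 + N − H − X) / 2, where X is the halogen count and O/S are ignored.
    = (2·14 + 2 + 0 − 18 − 0) / 2 = 12 / 2 = 6.

6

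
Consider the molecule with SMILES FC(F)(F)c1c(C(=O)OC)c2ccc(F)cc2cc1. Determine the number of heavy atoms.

19

Every atom symbol written in the SMILES (organic subset) is one heavy atom; implicit H are not written.
Heavy atoms by element → C:13, F:4, O:2.
Total: 19.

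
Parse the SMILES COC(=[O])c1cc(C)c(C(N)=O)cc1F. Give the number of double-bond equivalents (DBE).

6

Molecular formula: C10H10FNO3.
DoU = (2C + 2 + N − H − X) / 2, where X is the halogen count and O/S are ignored.
    = (2·10 + 2 + 1 − 10 − 1) / 2 = 12 / 2 = 6.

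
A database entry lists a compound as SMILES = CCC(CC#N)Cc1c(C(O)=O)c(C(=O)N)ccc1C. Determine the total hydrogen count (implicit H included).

Walk through each heavy atom and fill implicit hydrogens from standard valence (C 4, N 3, O 2, S 2, halogen 1); for lowercase aromatic atoms, an aromatic c carries 1 H when it has two neighbours and 0 H with three, and aromatic n carries 0 H:
  atom 1: C, bond orders sum to 1 (valence 4) → 3 H
  atom 2: C, bond orders sum to 2 (valence 4) → 2 H
  atom 3: C, bond orders sum to 3 (valence 4) → 1 H
  atom 4: C, bond orders sum to 2 (valence 4) → 2 H
  atom 5: C, bond orders sum to 4 (valence 4) → 0 H
  atom 6: N, bond orders sum to 3 (valence 3) → 0 H
  atom 7: C, bond orders sum to 2 (valence 4) → 2 H
  atom 8: aromatic c, 3 neighbours → 0 H
  atom 9: aromatic c, 3 neighbours → 0 H
  atom 10: C, bond orders sum to 4 (valence 4) → 0 H
  atom 11: O, bond orders sum to 1 (valence 2) → 1 H
  atom 12: O, bond orders sum to 2 (valence 2) → 0 H
  atom 13: aromatic c, 3 neighbours → 0 H
  atom 14: C, bond orders sum to 4 (valence 4) → 0 H
  atom 15: O, bond orders sum to 2 (valence 2) → 0 H
  atom 16: N, bond orders sum to 1 (valence 3) → 2 H
  atom 17: aromatic c, 2 neighbours → 1 H
  atom 18: aromatic c, 2 neighbours → 1 H
  atom 19: aromatic c, 3 neighbours → 0 H
  atom 20: C, bond orders sum to 1 (valence 4) → 3 H
Total hydrogens: 18.

18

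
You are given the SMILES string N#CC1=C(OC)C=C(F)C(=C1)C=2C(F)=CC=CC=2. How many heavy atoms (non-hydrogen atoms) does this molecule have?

18

Every atom symbol written in the SMILES (organic subset) is one heavy atom; implicit H are not written.
Heavy atoms by element → C:14, F:2, N:1, O:1.
Total: 18.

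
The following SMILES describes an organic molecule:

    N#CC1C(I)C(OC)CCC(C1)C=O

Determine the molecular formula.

Walk through each heavy atom and fill implicit hydrogens from standard valence (C 4, N 3, O 2, S 2, halogen 1):
  atom 1: N, bond orders sum to 3 (valence 3) → 0 H
  atom 2: C, bond orders sum to 4 (valence 4) → 0 H
  atom 3: C, bond orders sum to 3 (valence 4) → 1 H
  atom 4: C, bond orders sum to 3 (valence 4) → 1 H
  atom 5: I (halogen, monovalent) → 0 H
  atom 6: C, bond orders sum to 3 (valence 4) → 1 H
  atom 7: O, bond orders sum to 2 (valence 2) → 0 H
  atom 8: C, bond orders sum to 1 (valence 4) → 3 H
  atom 9: C, bond orders sum to 2 (valence 4) → 2 H
  atom 10: C, bond orders sum to 2 (valence 4) → 2 H
  atom 11: C, bond orders sum to 3 (valence 4) → 1 H
  atom 12: C, bond orders sum to 2 (valence 4) → 2 H
  atom 13: C, bond orders sum to 3 (valence 4) → 1 H
  atom 14: O, bond orders sum to 2 (valence 2) → 0 H
Totals → C:10, H:14, I:1, N:1, O:2.
In Hill order: C10H14INO2.

C10H14INO2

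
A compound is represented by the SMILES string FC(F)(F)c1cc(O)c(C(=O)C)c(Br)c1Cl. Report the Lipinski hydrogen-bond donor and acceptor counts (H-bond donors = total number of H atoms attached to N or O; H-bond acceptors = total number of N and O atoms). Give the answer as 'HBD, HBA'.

Donors: find every N or O and count the H atoms it carries.
  atom 8 (O): bond orders sum to 1 → 1 H
  atom 11 (O): bond orders sum to 2 → 0 H
Lipinski HBD = 1.
Acceptors: N atoms = 0, O atoms = 2 → HBA = 2.

1, 2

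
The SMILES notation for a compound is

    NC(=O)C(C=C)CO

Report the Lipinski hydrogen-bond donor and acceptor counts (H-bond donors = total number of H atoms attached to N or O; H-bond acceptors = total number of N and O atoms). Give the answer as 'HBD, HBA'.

3, 3

Donors: find every N or O and count the H atoms it carries.
  atom 1 (N): bond orders sum to 1 → 2 H
  atom 3 (O): bond orders sum to 2 → 0 H
  atom 8 (O): bond orders sum to 1 → 1 H
Lipinski HBD = 3.
Acceptors: N atoms = 1, O atoms = 2 → HBA = 3.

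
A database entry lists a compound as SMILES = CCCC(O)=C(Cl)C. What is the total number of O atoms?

1

Scan the SMILES for O atoms (remember two-letter symbols like Cl and Br are single atoms).
Oxygen count: 1.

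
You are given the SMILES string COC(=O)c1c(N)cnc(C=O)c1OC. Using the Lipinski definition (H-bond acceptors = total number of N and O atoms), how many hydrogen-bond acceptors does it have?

6

N atoms: 2; O atoms: 4.
Lipinski HBA = 2 + 4 = 6.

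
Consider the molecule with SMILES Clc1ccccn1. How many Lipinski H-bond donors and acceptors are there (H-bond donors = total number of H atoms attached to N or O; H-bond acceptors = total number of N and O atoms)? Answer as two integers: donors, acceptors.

0, 1

Donors: find every N or O and count the H atoms it carries.
  atom 7 (N): bond orders sum to 3 → 0 H
Lipinski HBD = 0.
Acceptors: N atoms = 1, O atoms = 0 → HBA = 1.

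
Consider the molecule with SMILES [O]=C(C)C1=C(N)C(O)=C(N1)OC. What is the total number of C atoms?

7

Count every carbon token in the SMILES (each C, including those in ring-closure positions and inside branches).
Carbon count: 7.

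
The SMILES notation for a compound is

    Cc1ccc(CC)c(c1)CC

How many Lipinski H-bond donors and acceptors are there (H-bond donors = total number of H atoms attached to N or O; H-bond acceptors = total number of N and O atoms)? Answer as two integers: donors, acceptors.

0, 0

Donors: find every N or O and count the H atoms it carries.
  (no N or O atoms present)
Lipinski HBD = 0.
Acceptors: N atoms = 0, O atoms = 0 → HBA = 0.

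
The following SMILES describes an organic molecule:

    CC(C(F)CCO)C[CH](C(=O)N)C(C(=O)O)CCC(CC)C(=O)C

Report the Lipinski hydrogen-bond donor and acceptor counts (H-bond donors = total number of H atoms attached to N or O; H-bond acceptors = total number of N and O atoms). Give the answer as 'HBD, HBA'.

4, 6

Donors: find every N or O and count the H atoms it carries.
  atom 7 (O): bond orders sum to 1 → 1 H
  atom 11 (O): bond orders sum to 2 → 0 H
  atom 12 (N): bond orders sum to 1 → 2 H
  atom 15 (O): bond orders sum to 2 → 0 H
  atom 16 (O): bond orders sum to 1 → 1 H
  atom 23 (O): bond orders sum to 2 → 0 H
Lipinski HBD = 4.
Acceptors: N atoms = 1, O atoms = 5 → HBA = 6.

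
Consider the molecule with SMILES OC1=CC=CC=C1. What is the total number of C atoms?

6

Count every carbon token in the SMILES (each C, including those in ring-closure positions and inside branches).
Carbon count: 6.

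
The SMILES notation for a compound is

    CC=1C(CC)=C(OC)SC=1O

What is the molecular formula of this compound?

C8H12O2S

Walk through each heavy atom and fill implicit hydrogens from standard valence (C 4, N 3, O 2, S 2, halogen 1):
  atom 1: C, bond orders sum to 1 (valence 4) → 3 H
  atom 2: C, bond orders sum to 4 (valence 4) → 0 H
  atom 3: C, bond orders sum to 4 (valence 4) → 0 H
  atom 4: C, bond orders sum to 2 (valence 4) → 2 H
  atom 5: C, bond orders sum to 1 (valence 4) → 3 H
  atom 6: C, bond orders sum to 4 (valence 4) → 0 H
  atom 7: O, bond orders sum to 2 (valence 2) → 0 H
  atom 8: C, bond orders sum to 1 (valence 4) → 3 H
  atom 9: S, bond orders sum to 2 (valence 2) → 0 H
  atom 10: C, bond orders sum to 4 (valence 4) → 0 H
  atom 11: O, bond orders sum to 1 (valence 2) → 1 H
Totals → C:8, H:12, O:2, S:1.
In Hill order: C8H12O2S.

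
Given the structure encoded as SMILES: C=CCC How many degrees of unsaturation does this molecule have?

Degree of unsaturation = (number of rings) + (number of π bonds).
Ring closures in the SMILES: 0.
π bonds: 1 double bond (each 1 DoU) → 1 DoU from unsaturation.
Total DoU = 0 + 1 = 1.

1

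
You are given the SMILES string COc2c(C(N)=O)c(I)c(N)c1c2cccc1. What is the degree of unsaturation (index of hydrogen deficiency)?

8

Molecular formula: C12H11IN2O2.
DoU = (2C + 2 + N − H − X) / 2, where X is the halogen count and O/S are ignored.
    = (2·12 + 2 + 2 − 11 − 1) / 2 = 16 / 2 = 8.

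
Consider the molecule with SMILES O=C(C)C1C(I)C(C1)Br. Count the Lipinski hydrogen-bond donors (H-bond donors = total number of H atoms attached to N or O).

Donors: find every N or O and count the H atoms it carries.
  atom 1 (O): bond orders sum to 2 → 0 H
Lipinski HBD = 0.

0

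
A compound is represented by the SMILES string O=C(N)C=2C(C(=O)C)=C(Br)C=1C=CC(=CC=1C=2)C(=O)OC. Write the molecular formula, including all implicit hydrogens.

C15H12BrNO4

Walk through each heavy atom and fill implicit hydrogens from standard valence (C 4, N 3, O 2, S 2, halogen 1):
  atom 1: O, bond orders sum to 2 (valence 2) → 0 H
  atom 2: C, bond orders sum to 4 (valence 4) → 0 H
  atom 3: N, bond orders sum to 1 (valence 3) → 2 H
  atom 4: C, bond orders sum to 4 (valence 4) → 0 H
  atom 5: C, bond orders sum to 4 (valence 4) → 0 H
  atom 6: C, bond orders sum to 4 (valence 4) → 0 H
  atom 7: O, bond orders sum to 2 (valence 2) → 0 H
  atom 8: C, bond orders sum to 1 (valence 4) → 3 H
  atom 9: C, bond orders sum to 4 (valence 4) → 0 H
  atom 10: Br (halogen, monovalent) → 0 H
  atom 11: C, bond orders sum to 4 (valence 4) → 0 H
  atom 12: C, bond orders sum to 3 (valence 4) → 1 H
  atom 13: C, bond orders sum to 3 (valence 4) → 1 H
  atom 14: C, bond orders sum to 4 (valence 4) → 0 H
  atom 15: C, bond orders sum to 3 (valence 4) → 1 H
  atom 16: C, bond orders sum to 4 (valence 4) → 0 H
  atom 17: C, bond orders sum to 3 (valence 4) → 1 H
  atom 18: C, bond orders sum to 4 (valence 4) → 0 H
  atom 19: O, bond orders sum to 2 (valence 2) → 0 H
  atom 20: O, bond orders sum to 2 (valence 2) → 0 H
  atom 21: C, bond orders sum to 1 (valence 4) → 3 H
Totals → C:15, H:12, Br:1, N:1, O:4.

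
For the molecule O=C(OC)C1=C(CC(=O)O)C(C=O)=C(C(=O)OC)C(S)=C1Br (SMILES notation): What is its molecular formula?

Walk through each heavy atom and fill implicit hydrogens from standard valence (C 4, N 3, O 2, S 2, halogen 1):
  atom 1: O, bond orders sum to 2 (valence 2) → 0 H
  atom 2: C, bond orders sum to 4 (valence 4) → 0 H
  atom 3: O, bond orders sum to 2 (valence 2) → 0 H
  atom 4: C, bond orders sum to 1 (valence 4) → 3 H
  atom 5: C, bond orders sum to 4 (valence 4) → 0 H
  atom 6: C, bond orders sum to 4 (valence 4) → 0 H
  atom 7: C, bond orders sum to 2 (valence 4) → 2 H
  atom 8: C, bond orders sum to 4 (valence 4) → 0 H
  atom 9: O, bond orders sum to 2 (valence 2) → 0 H
  atom 10: O, bond orders sum to 1 (valence 2) → 1 H
  atom 11: C, bond orders sum to 4 (valence 4) → 0 H
  atom 12: C, bond orders sum to 3 (valence 4) → 1 H
  atom 13: O, bond orders sum to 2 (valence 2) → 0 H
  atom 14: C, bond orders sum to 4 (valence 4) → 0 H
  atom 15: C, bond orders sum to 4 (valence 4) → 0 H
  atom 16: O, bond orders sum to 2 (valence 2) → 0 H
  atom 17: O, bond orders sum to 2 (valence 2) → 0 H
  atom 18: C, bond orders sum to 1 (valence 4) → 3 H
  atom 19: C, bond orders sum to 4 (valence 4) → 0 H
  atom 20: S, bond orders sum to 1 (valence 2) → 1 H
  atom 21: C, bond orders sum to 4 (valence 4) → 0 H
  atom 22: Br (halogen, monovalent) → 0 H
Totals → C:13, H:11, Br:1, O:7, S:1.
In Hill order: C13H11BrO7S.

C13H11BrO7S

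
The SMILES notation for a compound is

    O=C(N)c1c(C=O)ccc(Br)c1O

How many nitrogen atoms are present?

Scan the SMILES for N atoms (remember two-letter symbols like Cl and Br are single atoms).
Nitrogen count: 1.

1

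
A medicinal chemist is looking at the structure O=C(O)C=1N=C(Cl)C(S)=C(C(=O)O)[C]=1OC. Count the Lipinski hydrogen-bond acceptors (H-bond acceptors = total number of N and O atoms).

6

N atoms: 1; O atoms: 5.
Lipinski HBA = 1 + 5 = 6.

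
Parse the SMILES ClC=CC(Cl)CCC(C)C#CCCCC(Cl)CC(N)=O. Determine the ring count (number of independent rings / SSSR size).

In SMILES, each pair of matching ring-closure digits denotes one ring-closing bond; the number of such bonds equals the number of independent rings.
Ring-closure bonds here: 0.

0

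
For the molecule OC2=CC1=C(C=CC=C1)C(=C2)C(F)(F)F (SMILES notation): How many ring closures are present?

In SMILES, each pair of matching ring-closure digits denotes one ring-closing bond; the number of such bonds equals the number of independent rings.
Ring-closure bonds here: 2.

2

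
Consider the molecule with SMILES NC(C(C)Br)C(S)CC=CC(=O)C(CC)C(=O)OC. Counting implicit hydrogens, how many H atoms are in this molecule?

Walk through each heavy atom and fill implicit hydrogens from standard valence (C 4, N 3, O 2, S 2, halogen 1):
  atom 1: N, bond orders sum to 1 (valence 3) → 2 H
  atom 2: C, bond orders sum to 3 (valence 4) → 1 H
  atom 3: C, bond orders sum to 3 (valence 4) → 1 H
  atom 4: C, bond orders sum to 1 (valence 4) → 3 H
  atom 5: Br (halogen, monovalent) → 0 H
  atom 6: C, bond orders sum to 3 (valence 4) → 1 H
  atom 7: S, bond orders sum to 1 (valence 2) → 1 H
  atom 8: C, bond orders sum to 2 (valence 4) → 2 H
  atom 9: C, bond orders sum to 3 (valence 4) → 1 H
  atom 10: C, bond orders sum to 3 (valence 4) → 1 H
  atom 11: C, bond orders sum to 4 (valence 4) → 0 H
  atom 12: O, bond orders sum to 2 (valence 2) → 0 H
  atom 13: C, bond orders sum to 3 (valence 4) → 1 H
  atom 14: C, bond orders sum to 2 (valence 4) → 2 H
  atom 15: C, bond orders sum to 1 (valence 4) → 3 H
  atom 16: C, bond orders sum to 4 (valence 4) → 0 H
  atom 17: O, bond orders sum to 2 (valence 2) → 0 H
  atom 18: O, bond orders sum to 2 (valence 2) → 0 H
  atom 19: C, bond orders sum to 1 (valence 4) → 3 H
Total hydrogens: 22.

22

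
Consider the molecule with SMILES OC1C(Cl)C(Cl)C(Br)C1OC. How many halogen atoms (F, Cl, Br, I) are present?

3

Halogen atoms appear at heavy-atom positions 4, 6, 8 (1×Br, 2×Cl).
Other groups present: 1 ether, 1 hydroxyl.
Halogen count: 3.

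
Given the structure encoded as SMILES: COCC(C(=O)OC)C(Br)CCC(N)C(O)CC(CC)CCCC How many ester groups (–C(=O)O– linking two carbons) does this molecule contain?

1

The ester motif appears at heavy-atom position 5 in the SMILES.
Other groups present: 1 ether, 1 hydroxyl, 1 primary amine.
Ester count: 1.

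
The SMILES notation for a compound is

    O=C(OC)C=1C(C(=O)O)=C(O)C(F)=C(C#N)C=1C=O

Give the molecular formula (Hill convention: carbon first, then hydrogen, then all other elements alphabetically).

Walk through each heavy atom and fill implicit hydrogens from standard valence (C 4, N 3, O 2, S 2, halogen 1):
  atom 1: O, bond orders sum to 2 (valence 2) → 0 H
  atom 2: C, bond orders sum to 4 (valence 4) → 0 H
  atom 3: O, bond orders sum to 2 (valence 2) → 0 H
  atom 4: C, bond orders sum to 1 (valence 4) → 3 H
  atom 5: C, bond orders sum to 4 (valence 4) → 0 H
  atom 6: C, bond orders sum to 4 (valence 4) → 0 H
  atom 7: C, bond orders sum to 4 (valence 4) → 0 H
  atom 8: O, bond orders sum to 2 (valence 2) → 0 H
  atom 9: O, bond orders sum to 1 (valence 2) → 1 H
  atom 10: C, bond orders sum to 4 (valence 4) → 0 H
  atom 11: O, bond orders sum to 1 (valence 2) → 1 H
  atom 12: C, bond orders sum to 4 (valence 4) → 0 H
  atom 13: F (halogen, monovalent) → 0 H
  atom 14: C, bond orders sum to 4 (valence 4) → 0 H
  atom 15: C, bond orders sum to 4 (valence 4) → 0 H
  atom 16: N, bond orders sum to 3 (valence 3) → 0 H
  atom 17: C, bond orders sum to 4 (valence 4) → 0 H
  atom 18: C, bond orders sum to 3 (valence 4) → 1 H
  atom 19: O, bond orders sum to 2 (valence 2) → 0 H
Totals → C:11, H:6, F:1, N:1, O:6.

C11H6FNO6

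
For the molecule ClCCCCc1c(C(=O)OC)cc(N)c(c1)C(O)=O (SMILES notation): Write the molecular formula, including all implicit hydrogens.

Walk through each heavy atom and fill implicit hydrogens from standard valence (C 4, N 3, O 2, S 2, halogen 1); for lowercase aromatic atoms, an aromatic c carries 1 H when it has two neighbours and 0 H with three, and aromatic n carries 0 H:
  atom 1: Cl (halogen, monovalent) → 0 H
  atom 2: C, bond orders sum to 2 (valence 4) → 2 H
  atom 3: C, bond orders sum to 2 (valence 4) → 2 H
  atom 4: C, bond orders sum to 2 (valence 4) → 2 H
  atom 5: C, bond orders sum to 2 (valence 4) → 2 H
  atom 6: aromatic c, 3 neighbours → 0 H
  atom 7: aromatic c, 3 neighbours → 0 H
  atom 8: C, bond orders sum to 4 (valence 4) → 0 H
  atom 9: O, bond orders sum to 2 (valence 2) → 0 H
  atom 10: O, bond orders sum to 2 (valence 2) → 0 H
  atom 11: C, bond orders sum to 1 (valence 4) → 3 H
  atom 12: aromatic c, 2 neighbours → 1 H
  atom 13: aromatic c, 3 neighbours → 0 H
  atom 14: N, bond orders sum to 1 (valence 3) → 2 H
  atom 15: aromatic c, 3 neighbours → 0 H
  atom 16: aromatic c, 2 neighbours → 1 H
  atom 17: C, bond orders sum to 4 (valence 4) → 0 H
  atom 18: O, bond orders sum to 1 (valence 2) → 1 H
  atom 19: O, bond orders sum to 2 (valence 2) → 0 H
Totals → C:13, H:16, Cl:1, N:1, O:4.
In Hill order: C13H16ClNO4.

C13H16ClNO4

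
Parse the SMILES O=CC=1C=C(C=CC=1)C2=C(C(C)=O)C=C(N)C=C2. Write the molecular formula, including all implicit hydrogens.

Walk through each heavy atom and fill implicit hydrogens from standard valence (C 4, N 3, O 2, S 2, halogen 1):
  atom 1: O, bond orders sum to 2 (valence 2) → 0 H
  atom 2: C, bond orders sum to 3 (valence 4) → 1 H
  atom 3: C, bond orders sum to 4 (valence 4) → 0 H
  atom 4: C, bond orders sum to 3 (valence 4) → 1 H
  atom 5: C, bond orders sum to 4 (valence 4) → 0 H
  atom 6: C, bond orders sum to 3 (valence 4) → 1 H
  atom 7: C, bond orders sum to 3 (valence 4) → 1 H
  atom 8: C, bond orders sum to 3 (valence 4) → 1 H
  atom 9: C, bond orders sum to 4 (valence 4) → 0 H
  atom 10: C, bond orders sum to 4 (valence 4) → 0 H
  atom 11: C, bond orders sum to 4 (valence 4) → 0 H
  atom 12: C, bond orders sum to 1 (valence 4) → 3 H
  atom 13: O, bond orders sum to 2 (valence 2) → 0 H
  atom 14: C, bond orders sum to 3 (valence 4) → 1 H
  atom 15: C, bond orders sum to 4 (valence 4) → 0 H
  atom 16: N, bond orders sum to 1 (valence 3) → 2 H
  atom 17: C, bond orders sum to 3 (valence 4) → 1 H
  atom 18: C, bond orders sum to 3 (valence 4) → 1 H
Totals → C:15, H:13, N:1, O:2.

C15H13NO2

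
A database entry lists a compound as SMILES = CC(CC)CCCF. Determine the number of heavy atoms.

Every atom symbol written in the SMILES (organic subset) is one heavy atom; implicit H are not written.
Heavy atoms by element → C:7, F:1.
Total: 8.

8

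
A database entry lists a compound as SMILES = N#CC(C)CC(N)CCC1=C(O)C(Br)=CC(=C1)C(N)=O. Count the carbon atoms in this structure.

14

Count every carbon token in the SMILES (each C, including those in ring-closure positions and inside branches).
Carbon count: 14.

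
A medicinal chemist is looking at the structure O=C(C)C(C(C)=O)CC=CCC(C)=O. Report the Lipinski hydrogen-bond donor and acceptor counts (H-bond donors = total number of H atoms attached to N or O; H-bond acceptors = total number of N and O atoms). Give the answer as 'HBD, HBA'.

Donors: find every N or O and count the H atoms it carries.
  atom 1 (O): bond orders sum to 2 → 0 H
  atom 7 (O): bond orders sum to 2 → 0 H
  atom 14 (O): bond orders sum to 2 → 0 H
Lipinski HBD = 0.
Acceptors: N atoms = 0, O atoms = 3 → HBA = 3.

0, 3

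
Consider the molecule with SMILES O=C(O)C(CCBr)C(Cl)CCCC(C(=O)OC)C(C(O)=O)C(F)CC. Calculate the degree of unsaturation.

3

Degree of unsaturation = (number of rings) + (number of π bonds).
Ring closures in the SMILES: 0.
π bonds: 3 double bonds (each 1 DoU) → 3 DoU from unsaturation.
Total DoU = 0 + 3 = 3.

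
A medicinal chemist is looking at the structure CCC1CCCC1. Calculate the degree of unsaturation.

1

Degree of unsaturation = (number of rings) + (number of π bonds).
Ring closures in the SMILES: 1.
π bonds: none → 0 DoU from unsaturation.
Total DoU = 1 + 0 = 1.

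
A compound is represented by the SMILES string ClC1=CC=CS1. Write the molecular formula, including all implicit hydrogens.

C4H3ClS

Walk through each heavy atom and fill implicit hydrogens from standard valence (C 4, N 3, O 2, S 2, halogen 1):
  atom 1: Cl (halogen, monovalent) → 0 H
  atom 2: C, bond orders sum to 4 (valence 4) → 0 H
  atom 3: C, bond orders sum to 3 (valence 4) → 1 H
  atom 4: C, bond orders sum to 3 (valence 4) → 1 H
  atom 5: C, bond orders sum to 3 (valence 4) → 1 H
  atom 6: S, bond orders sum to 2 (valence 2) → 0 H
Totals → C:4, H:3, Cl:1, S:1.
In Hill order: C4H3ClS.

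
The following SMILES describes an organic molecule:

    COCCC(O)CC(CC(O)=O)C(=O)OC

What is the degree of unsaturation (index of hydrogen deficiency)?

Degree of unsaturation = (number of rings) + (number of π bonds).
Ring closures in the SMILES: 0.
π bonds: 2 double bonds (each 1 DoU) → 2 DoU from unsaturation.
Total DoU = 0 + 2 = 2.

2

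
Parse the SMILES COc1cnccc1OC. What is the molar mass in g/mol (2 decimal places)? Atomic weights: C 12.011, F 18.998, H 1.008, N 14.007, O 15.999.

139.15 g/mol

First, the molecular formula is C7H9NO2 (counting implicit H from valence).
  C: 7 × 12.011 = 84.077
  H: 9 × 1.008 = 9.072
  N: 1 × 14.007 = 14.007
  O: 2 × 15.999 = 31.998
Sum: 7×12.011 + 9×1.008 + 1×14.007 + 2×15.999 = 139.154 → 139.15 g/mol.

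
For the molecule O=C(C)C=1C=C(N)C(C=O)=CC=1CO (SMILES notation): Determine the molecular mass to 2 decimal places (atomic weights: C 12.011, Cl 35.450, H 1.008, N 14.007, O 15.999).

First, the molecular formula is C10H11NO3 (counting implicit H from valence).
  C: 10 × 12.011 = 120.110
  H: 11 × 1.008 = 11.088
  N: 1 × 14.007 = 14.007
  O: 3 × 15.999 = 47.997
Sum: 10×12.011 + 11×1.008 + 1×14.007 + 3×15.999 = 193.202 → 193.20 g/mol.

193.20 g/mol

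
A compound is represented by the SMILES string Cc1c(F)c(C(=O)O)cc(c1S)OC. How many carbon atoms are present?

9

Count every carbon token in the SMILES (each C, including those in ring-closure positions and inside branches).
Carbon count: 9.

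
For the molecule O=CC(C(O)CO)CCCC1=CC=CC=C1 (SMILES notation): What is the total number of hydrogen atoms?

Walk through each heavy atom and fill implicit hydrogens from standard valence (C 4, N 3, O 2, S 2, halogen 1):
  atom 1: O, bond orders sum to 2 (valence 2) → 0 H
  atom 2: C, bond orders sum to 3 (valence 4) → 1 H
  atom 3: C, bond orders sum to 3 (valence 4) → 1 H
  atom 4: C, bond orders sum to 3 (valence 4) → 1 H
  atom 5: O, bond orders sum to 1 (valence 2) → 1 H
  atom 6: C, bond orders sum to 2 (valence 4) → 2 H
  atom 7: O, bond orders sum to 1 (valence 2) → 1 H
  atom 8: C, bond orders sum to 2 (valence 4) → 2 H
  atom 9: C, bond orders sum to 2 (valence 4) → 2 H
  atom 10: C, bond orders sum to 2 (valence 4) → 2 H
  atom 11: C, bond orders sum to 4 (valence 4) → 0 H
  atom 12: C, bond orders sum to 3 (valence 4) → 1 H
  atom 13: C, bond orders sum to 3 (valence 4) → 1 H
  atom 14: C, bond orders sum to 3 (valence 4) → 1 H
  atom 15: C, bond orders sum to 3 (valence 4) → 1 H
  atom 16: C, bond orders sum to 3 (valence 4) → 1 H
Total hydrogens: 18.

18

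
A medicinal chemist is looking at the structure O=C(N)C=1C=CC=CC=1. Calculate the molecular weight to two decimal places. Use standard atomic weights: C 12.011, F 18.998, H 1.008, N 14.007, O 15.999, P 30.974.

First, the molecular formula is C7H7NO (counting implicit H from valence).
  C: 7 × 12.011 = 84.077
  H: 7 × 1.008 = 7.056
  N: 1 × 14.007 = 14.007
  O: 1 × 15.999 = 15.999
Sum: 7×12.011 + 7×1.008 + 1×14.007 + 1×15.999 = 121.139 → 121.14 g/mol.

121.14 g/mol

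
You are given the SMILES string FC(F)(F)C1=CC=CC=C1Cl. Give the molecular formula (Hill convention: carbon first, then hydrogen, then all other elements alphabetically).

Walk through each heavy atom and fill implicit hydrogens from standard valence (C 4, N 3, O 2, S 2, halogen 1):
  atom 1: F (halogen, monovalent) → 0 H
  atom 2: C, bond orders sum to 4 (valence 4) → 0 H
  atom 3: F (halogen, monovalent) → 0 H
  atom 4: F (halogen, monovalent) → 0 H
  atom 5: C, bond orders sum to 4 (valence 4) → 0 H
  atom 6: C, bond orders sum to 3 (valence 4) → 1 H
  atom 7: C, bond orders sum to 3 (valence 4) → 1 H
  atom 8: C, bond orders sum to 3 (valence 4) → 1 H
  atom 9: C, bond orders sum to 3 (valence 4) → 1 H
  atom 10: C, bond orders sum to 4 (valence 4) → 0 H
  atom 11: Cl (halogen, monovalent) → 0 H
Totals → C:7, H:4, Cl:1, F:3.

C7H4ClF3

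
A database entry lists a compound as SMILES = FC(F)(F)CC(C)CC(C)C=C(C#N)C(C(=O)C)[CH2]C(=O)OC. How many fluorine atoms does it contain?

3

Scan the SMILES for F atoms (remember two-letter symbols like Cl and Br are single atoms).
Fluorine count: 3.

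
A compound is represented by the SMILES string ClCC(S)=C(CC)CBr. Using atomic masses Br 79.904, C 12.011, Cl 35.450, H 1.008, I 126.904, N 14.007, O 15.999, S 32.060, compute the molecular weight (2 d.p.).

229.56 g/mol

First, the molecular formula is C6H10BrClS (counting implicit H from valence).
  Br: 1 × 79.904 = 79.904
  C: 6 × 12.011 = 72.066
  Cl: 1 × 35.450 = 35.450
  H: 10 × 1.008 = 10.080
  S: 1 × 32.060 = 32.060
Sum: 1×79.904 + 6×12.011 + 1×35.450 + 10×1.008 + 1×32.060 = 229.560 → 229.56 g/mol.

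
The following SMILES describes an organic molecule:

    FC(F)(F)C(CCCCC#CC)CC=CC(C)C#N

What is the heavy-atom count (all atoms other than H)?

19

Every atom symbol written in the SMILES (organic subset) is one heavy atom; implicit H are not written.
Heavy atoms by element → C:15, F:3, N:1.
Total: 19.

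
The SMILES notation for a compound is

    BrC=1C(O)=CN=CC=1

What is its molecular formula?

Walk through each heavy atom and fill implicit hydrogens from standard valence (C 4, N 3, O 2, S 2, halogen 1):
  atom 1: Br (halogen, monovalent) → 0 H
  atom 2: C, bond orders sum to 4 (valence 4) → 0 H
  atom 3: C, bond orders sum to 4 (valence 4) → 0 H
  atom 4: O, bond orders sum to 1 (valence 2) → 1 H
  atom 5: C, bond orders sum to 3 (valence 4) → 1 H
  atom 6: N, bond orders sum to 3 (valence 3) → 0 H
  atom 7: C, bond orders sum to 3 (valence 4) → 1 H
  atom 8: C, bond orders sum to 3 (valence 4) → 1 H
Totals → C:5, H:4, Br:1, N:1, O:1.

C5H4BrNO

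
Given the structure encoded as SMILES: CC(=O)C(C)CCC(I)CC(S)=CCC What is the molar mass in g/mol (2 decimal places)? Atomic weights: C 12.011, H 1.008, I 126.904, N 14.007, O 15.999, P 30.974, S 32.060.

First, the molecular formula is C12H21IOS (counting implicit H from valence).
  C: 12 × 12.011 = 144.132
  H: 21 × 1.008 = 21.168
  I: 1 × 126.904 = 126.904
  O: 1 × 15.999 = 15.999
  S: 1 × 32.060 = 32.060
Sum: 12×12.011 + 21×1.008 + 1×126.904 + 1×15.999 + 1×32.060 = 340.263 → 340.26 g/mol.

340.26 g/mol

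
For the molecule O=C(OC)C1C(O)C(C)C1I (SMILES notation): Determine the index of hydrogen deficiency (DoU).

Degree of unsaturation = (number of rings) + (number of π bonds).
Ring closures in the SMILES: 1.
π bonds: 1 double bond (each 1 DoU) → 1 DoU from unsaturation.
Total DoU = 1 + 1 = 2.

2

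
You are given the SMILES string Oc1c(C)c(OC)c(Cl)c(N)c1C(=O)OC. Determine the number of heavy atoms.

Every atom symbol written in the SMILES (organic subset) is one heavy atom; implicit H are not written.
Heavy atoms by element → C:10, Cl:1, N:1, O:4.
Total: 16.

16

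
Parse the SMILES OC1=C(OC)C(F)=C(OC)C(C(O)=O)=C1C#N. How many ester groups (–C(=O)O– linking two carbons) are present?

Scan the SMILES for the ester motif — none present.
Groups that are present: 1 carboxylic acid, 2 ether, 1 hydroxyl, 1 nitrile.

0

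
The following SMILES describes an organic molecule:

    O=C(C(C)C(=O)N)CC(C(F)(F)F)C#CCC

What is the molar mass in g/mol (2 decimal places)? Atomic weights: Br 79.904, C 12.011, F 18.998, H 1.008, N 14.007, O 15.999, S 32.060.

249.23 g/mol

First, the molecular formula is C11H14F3NO2 (counting implicit H from valence).
  C: 11 × 12.011 = 132.121
  F: 3 × 18.998 = 56.994
  H: 14 × 1.008 = 14.112
  N: 1 × 14.007 = 14.007
  O: 2 × 15.999 = 31.998
Sum: 11×12.011 + 3×18.998 + 14×1.008 + 1×14.007 + 2×15.999 = 249.232 → 249.23 g/mol.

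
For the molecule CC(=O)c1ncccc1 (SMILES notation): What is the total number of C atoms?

Count every carbon token in the SMILES (each C, including those in ring-closure positions and inside branches).
Carbon count: 7.

7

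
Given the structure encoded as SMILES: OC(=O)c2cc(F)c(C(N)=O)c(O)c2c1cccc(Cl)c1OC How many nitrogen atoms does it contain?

Scan the SMILES for N atoms (remember two-letter symbols like Cl and Br are single atoms).
Nitrogen count: 1.

1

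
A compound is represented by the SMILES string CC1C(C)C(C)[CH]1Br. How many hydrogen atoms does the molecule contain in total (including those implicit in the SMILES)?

13

Walk through each heavy atom and fill implicit hydrogens from standard valence (C 4, N 3, O 2, S 2, halogen 1):
  atom 1: C, bond orders sum to 1 (valence 4) → 3 H
  atom 2: C, bond orders sum to 3 (valence 4) → 1 H
  atom 3: C, bond orders sum to 3 (valence 4) → 1 H
  atom 4: C, bond orders sum to 1 (valence 4) → 3 H
  atom 5: C, bond orders sum to 3 (valence 4) → 1 H
  atom 6: C, bond orders sum to 1 (valence 4) → 3 H
  atom 7: C with explicit H count 1
  atom 8: Br (halogen, monovalent) → 0 H
Total hydrogens: 13.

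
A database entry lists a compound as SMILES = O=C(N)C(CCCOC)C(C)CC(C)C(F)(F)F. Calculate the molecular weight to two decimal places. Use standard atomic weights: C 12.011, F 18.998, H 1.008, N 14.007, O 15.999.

269.31 g/mol

First, the molecular formula is C12H22F3NO2 (counting implicit H from valence).
  C: 12 × 12.011 = 144.132
  F: 3 × 18.998 = 56.994
  H: 22 × 1.008 = 22.176
  N: 1 × 14.007 = 14.007
  O: 2 × 15.999 = 31.998
Sum: 12×12.011 + 3×18.998 + 22×1.008 + 1×14.007 + 2×15.999 = 269.307 → 269.31 g/mol.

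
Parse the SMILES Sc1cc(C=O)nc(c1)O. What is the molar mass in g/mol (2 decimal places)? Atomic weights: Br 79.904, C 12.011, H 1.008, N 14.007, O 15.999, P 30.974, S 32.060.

155.17 g/mol

First, the molecular formula is C6H5NO2S (counting implicit H from valence).
  C: 6 × 12.011 = 72.066
  H: 5 × 1.008 = 5.040
  N: 1 × 14.007 = 14.007
  O: 2 × 15.999 = 31.998
  S: 1 × 32.060 = 32.060
Sum: 6×12.011 + 5×1.008 + 1×14.007 + 2×15.999 + 1×32.060 = 155.171 → 155.17 g/mol.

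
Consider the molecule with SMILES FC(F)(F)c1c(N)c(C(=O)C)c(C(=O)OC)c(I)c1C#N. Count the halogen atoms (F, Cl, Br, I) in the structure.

4

Halogen atoms appear at heavy-atom positions 1, 3, 4, 18 (3×F, 1×I).
Other groups present: 1 ester, 1 ketone, 1 nitrile, 1 primary amine.
Halogen count: 4.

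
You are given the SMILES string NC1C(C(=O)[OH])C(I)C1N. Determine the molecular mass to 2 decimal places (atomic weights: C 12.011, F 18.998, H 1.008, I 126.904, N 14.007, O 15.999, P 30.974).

First, the molecular formula is C5H9IN2O2 (counting implicit H from valence).
  C: 5 × 12.011 = 60.055
  H: 9 × 1.008 = 9.072
  I: 1 × 126.904 = 126.904
  N: 2 × 14.007 = 28.014
  O: 2 × 15.999 = 31.998
Sum: 5×12.011 + 9×1.008 + 1×126.904 + 2×14.007 + 2×15.999 = 256.043 → 256.04 g/mol.

256.04 g/mol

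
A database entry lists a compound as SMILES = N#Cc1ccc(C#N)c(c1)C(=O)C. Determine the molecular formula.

C10H6N2O

Walk through each heavy atom and fill implicit hydrogens from standard valence (C 4, N 3, O 2, S 2, halogen 1); for lowercase aromatic atoms, an aromatic c carries 1 H when it has two neighbours and 0 H with three, and aromatic n carries 0 H:
  atom 1: N, bond orders sum to 3 (valence 3) → 0 H
  atom 2: C, bond orders sum to 4 (valence 4) → 0 H
  atom 3: aromatic c, 3 neighbours → 0 H
  atom 4: aromatic c, 2 neighbours → 1 H
  atom 5: aromatic c, 2 neighbours → 1 H
  atom 6: aromatic c, 3 neighbours → 0 H
  atom 7: C, bond orders sum to 4 (valence 4) → 0 H
  atom 8: N, bond orders sum to 3 (valence 3) → 0 H
  atom 9: aromatic c, 3 neighbours → 0 H
  atom 10: aromatic c, 2 neighbours → 1 H
  atom 11: C, bond orders sum to 4 (valence 4) → 0 H
  atom 12: O, bond orders sum to 2 (valence 2) → 0 H
  atom 13: C, bond orders sum to 1 (valence 4) → 3 H
Totals → C:10, H:6, N:2, O:1.
In Hill order: C10H6N2O.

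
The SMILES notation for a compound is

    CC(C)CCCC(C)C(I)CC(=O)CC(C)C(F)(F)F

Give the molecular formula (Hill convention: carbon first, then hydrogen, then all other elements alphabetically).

C15H26F3IO

Walk through each heavy atom and fill implicit hydrogens from standard valence (C 4, N 3, O 2, S 2, halogen 1):
  atom 1: C, bond orders sum to 1 (valence 4) → 3 H
  atom 2: C, bond orders sum to 3 (valence 4) → 1 H
  atom 3: C, bond orders sum to 1 (valence 4) → 3 H
  atom 4: C, bond orders sum to 2 (valence 4) → 2 H
  atom 5: C, bond orders sum to 2 (valence 4) → 2 H
  atom 6: C, bond orders sum to 2 (valence 4) → 2 H
  atom 7: C, bond orders sum to 3 (valence 4) → 1 H
  atom 8: C, bond orders sum to 1 (valence 4) → 3 H
  atom 9: C, bond orders sum to 3 (valence 4) → 1 H
  atom 10: I (halogen, monovalent) → 0 H
  atom 11: C, bond orders sum to 2 (valence 4) → 2 H
  atom 12: C, bond orders sum to 4 (valence 4) → 0 H
  atom 13: O, bond orders sum to 2 (valence 2) → 0 H
  atom 14: C, bond orders sum to 2 (valence 4) → 2 H
  atom 15: C, bond orders sum to 3 (valence 4) → 1 H
  atom 16: C, bond orders sum to 1 (valence 4) → 3 H
  atom 17: C, bond orders sum to 4 (valence 4) → 0 H
  atom 18: F (halogen, monovalent) → 0 H
  atom 19: F (halogen, monovalent) → 0 H
  atom 20: F (halogen, monovalent) → 0 H
Totals → C:15, H:26, F:3, I:1, O:1.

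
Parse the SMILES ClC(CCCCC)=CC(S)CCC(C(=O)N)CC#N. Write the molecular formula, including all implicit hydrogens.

C14H23ClN2OS

Walk through each heavy atom and fill implicit hydrogens from standard valence (C 4, N 3, O 2, S 2, halogen 1):
  atom 1: Cl (halogen, monovalent) → 0 H
  atom 2: C, bond orders sum to 4 (valence 4) → 0 H
  atom 3: C, bond orders sum to 2 (valence 4) → 2 H
  atom 4: C, bond orders sum to 2 (valence 4) → 2 H
  atom 5: C, bond orders sum to 2 (valence 4) → 2 H
  atom 6: C, bond orders sum to 2 (valence 4) → 2 H
  atom 7: C, bond orders sum to 1 (valence 4) → 3 H
  atom 8: C, bond orders sum to 3 (valence 4) → 1 H
  atom 9: C, bond orders sum to 3 (valence 4) → 1 H
  atom 10: S, bond orders sum to 1 (valence 2) → 1 H
  atom 11: C, bond orders sum to 2 (valence 4) → 2 H
  atom 12: C, bond orders sum to 2 (valence 4) → 2 H
  atom 13: C, bond orders sum to 3 (valence 4) → 1 H
  atom 14: C, bond orders sum to 4 (valence 4) → 0 H
  atom 15: O, bond orders sum to 2 (valence 2) → 0 H
  atom 16: N, bond orders sum to 1 (valence 3) → 2 H
  atom 17: C, bond orders sum to 2 (valence 4) → 2 H
  atom 18: C, bond orders sum to 4 (valence 4) → 0 H
  atom 19: N, bond orders sum to 3 (valence 3) → 0 H
Totals → C:14, H:23, Cl:1, N:2, O:1, S:1.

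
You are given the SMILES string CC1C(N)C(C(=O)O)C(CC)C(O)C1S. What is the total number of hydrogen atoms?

Walk through each heavy atom and fill implicit hydrogens from standard valence (C 4, N 3, O 2, S 2, halogen 1):
  atom 1: C, bond orders sum to 1 (valence 4) → 3 H
  atom 2: C, bond orders sum to 3 (valence 4) → 1 H
  atom 3: C, bond orders sum to 3 (valence 4) → 1 H
  atom 4: N, bond orders sum to 1 (valence 3) → 2 H
  atom 5: C, bond orders sum to 3 (valence 4) → 1 H
  atom 6: C, bond orders sum to 4 (valence 4) → 0 H
  atom 7: O, bond orders sum to 2 (valence 2) → 0 H
  atom 8: O, bond orders sum to 1 (valence 2) → 1 H
  atom 9: C, bond orders sum to 3 (valence 4) → 1 H
  atom 10: C, bond orders sum to 2 (valence 4) → 2 H
  atom 11: C, bond orders sum to 1 (valence 4) → 3 H
  atom 12: C, bond orders sum to 3 (valence 4) → 1 H
  atom 13: O, bond orders sum to 1 (valence 2) → 1 H
  atom 14: C, bond orders sum to 3 (valence 4) → 1 H
  atom 15: S, bond orders sum to 1 (valence 2) → 1 H
Total hydrogens: 19.

19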